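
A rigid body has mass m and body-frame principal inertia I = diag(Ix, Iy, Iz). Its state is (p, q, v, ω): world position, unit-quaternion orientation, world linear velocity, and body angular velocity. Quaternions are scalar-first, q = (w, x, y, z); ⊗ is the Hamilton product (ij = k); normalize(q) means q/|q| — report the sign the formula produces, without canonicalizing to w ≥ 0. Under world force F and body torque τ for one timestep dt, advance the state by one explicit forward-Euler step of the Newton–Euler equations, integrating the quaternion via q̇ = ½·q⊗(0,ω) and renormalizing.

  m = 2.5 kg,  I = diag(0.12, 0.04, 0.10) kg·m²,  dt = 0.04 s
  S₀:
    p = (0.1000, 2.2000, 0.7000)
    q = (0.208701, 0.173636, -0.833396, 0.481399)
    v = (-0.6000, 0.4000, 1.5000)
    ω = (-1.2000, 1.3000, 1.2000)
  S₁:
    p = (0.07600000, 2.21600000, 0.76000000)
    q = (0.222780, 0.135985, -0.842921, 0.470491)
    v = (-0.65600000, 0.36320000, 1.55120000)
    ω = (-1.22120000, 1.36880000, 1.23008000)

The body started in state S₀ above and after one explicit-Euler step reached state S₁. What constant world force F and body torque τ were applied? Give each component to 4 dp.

F = (-3.5000, -2.3000, 3.2000)
τ = (0.0300, 0.0400, 0.2000)

v₁ − v₀ = (-0.05600000, -0.03680000, 0.05120000)
applied force F = (-3.5000, -2.3000, 3.2000)
rate change Δω = (-0.02120000, 0.06880000, 0.03008000)
applied torque τ = (0.0300, 0.0400, 0.2000)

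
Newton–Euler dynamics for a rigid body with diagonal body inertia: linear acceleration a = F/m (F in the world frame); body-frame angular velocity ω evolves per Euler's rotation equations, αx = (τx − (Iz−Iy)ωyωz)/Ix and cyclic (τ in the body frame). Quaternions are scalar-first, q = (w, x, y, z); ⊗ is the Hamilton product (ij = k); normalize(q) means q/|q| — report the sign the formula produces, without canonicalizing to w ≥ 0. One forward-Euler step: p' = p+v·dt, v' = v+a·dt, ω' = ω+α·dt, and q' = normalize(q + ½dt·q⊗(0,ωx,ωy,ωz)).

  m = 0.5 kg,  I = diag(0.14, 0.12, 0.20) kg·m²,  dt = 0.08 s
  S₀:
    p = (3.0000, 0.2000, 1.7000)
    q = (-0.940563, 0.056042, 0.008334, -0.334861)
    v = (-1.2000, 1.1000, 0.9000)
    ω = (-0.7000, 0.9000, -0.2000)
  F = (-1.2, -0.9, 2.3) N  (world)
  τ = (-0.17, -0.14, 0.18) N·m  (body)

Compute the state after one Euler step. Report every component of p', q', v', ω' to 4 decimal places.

p' = (2.9040, 0.2880, 1.7720)
q' = (-0.9410, 0.0943, -0.0157, -0.3247)
v' = (-1.3920, 0.9560, 1.2680)
ω' = (-0.7889, 0.8123, -0.1330)

a = F/m = (-2.4000, -1.8000, 4.6000)
p' = p + v·dt = (2.9040, 0.2880, 1.7720)
new velocity v' = (-1.3920, 0.9560, 1.2680)
(τ − ω×Iω)/I = (-1.1114, -1.0967, 0.8370)
new body rate ω' = (-0.7889, 0.8123, -0.1330)
q⊗(0,ω) = (-0.0352434, 0.9581022, -0.6008956, 0.2443842)
q' = normalize(q + ½dt·q⊗(0,ω)) = (-0.9410, 0.0943, -0.0157, -0.3247)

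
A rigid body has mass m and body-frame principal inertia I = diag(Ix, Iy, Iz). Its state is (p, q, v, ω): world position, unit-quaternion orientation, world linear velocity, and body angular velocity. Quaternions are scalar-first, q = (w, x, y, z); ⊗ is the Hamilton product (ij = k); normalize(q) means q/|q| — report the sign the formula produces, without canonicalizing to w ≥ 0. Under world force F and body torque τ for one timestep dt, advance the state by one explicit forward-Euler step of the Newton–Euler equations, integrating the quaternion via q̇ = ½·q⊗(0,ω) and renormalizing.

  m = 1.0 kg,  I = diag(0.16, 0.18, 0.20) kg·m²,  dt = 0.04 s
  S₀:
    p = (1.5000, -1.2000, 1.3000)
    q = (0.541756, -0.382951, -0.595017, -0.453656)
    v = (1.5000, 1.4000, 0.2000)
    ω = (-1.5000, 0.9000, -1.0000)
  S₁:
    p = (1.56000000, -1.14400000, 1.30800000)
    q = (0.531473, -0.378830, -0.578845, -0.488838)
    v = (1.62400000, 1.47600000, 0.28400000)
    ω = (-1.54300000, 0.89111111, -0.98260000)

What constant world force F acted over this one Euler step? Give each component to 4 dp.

velocity change Δv = (0.12400000, 0.07600000, 0.08400000)
m·(v₁−v₀)/dt = (3.1000, 1.9000, 2.1000)

F = (3.1000, 1.9000, 2.1000)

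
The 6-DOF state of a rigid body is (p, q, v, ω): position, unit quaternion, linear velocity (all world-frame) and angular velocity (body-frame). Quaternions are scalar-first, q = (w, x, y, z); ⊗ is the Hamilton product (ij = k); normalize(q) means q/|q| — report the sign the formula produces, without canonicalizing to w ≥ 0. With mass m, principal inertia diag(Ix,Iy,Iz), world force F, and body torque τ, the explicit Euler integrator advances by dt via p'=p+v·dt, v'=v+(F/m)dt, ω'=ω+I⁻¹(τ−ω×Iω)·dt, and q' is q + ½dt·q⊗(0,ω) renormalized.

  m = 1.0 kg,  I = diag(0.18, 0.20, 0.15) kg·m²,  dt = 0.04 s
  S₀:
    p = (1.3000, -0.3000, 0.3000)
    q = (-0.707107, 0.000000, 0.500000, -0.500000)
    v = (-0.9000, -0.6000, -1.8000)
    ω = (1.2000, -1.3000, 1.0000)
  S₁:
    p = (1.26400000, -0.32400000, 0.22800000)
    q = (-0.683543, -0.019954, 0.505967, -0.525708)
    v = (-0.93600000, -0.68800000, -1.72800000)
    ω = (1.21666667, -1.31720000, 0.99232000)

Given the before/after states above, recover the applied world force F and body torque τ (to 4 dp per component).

F = (-0.9000, -2.2000, 1.8000)
τ = (0.1400, -0.0500, -0.0600)

rate change Δω = (0.01666667, -0.01720000, -0.00768000)
I·α + gyro = (0.1400, -0.0500, -0.0600)
velocity change Δv = (-0.03600000, -0.08800000, 0.07200000)
applied force F = (-0.9000, -2.2000, 1.8000)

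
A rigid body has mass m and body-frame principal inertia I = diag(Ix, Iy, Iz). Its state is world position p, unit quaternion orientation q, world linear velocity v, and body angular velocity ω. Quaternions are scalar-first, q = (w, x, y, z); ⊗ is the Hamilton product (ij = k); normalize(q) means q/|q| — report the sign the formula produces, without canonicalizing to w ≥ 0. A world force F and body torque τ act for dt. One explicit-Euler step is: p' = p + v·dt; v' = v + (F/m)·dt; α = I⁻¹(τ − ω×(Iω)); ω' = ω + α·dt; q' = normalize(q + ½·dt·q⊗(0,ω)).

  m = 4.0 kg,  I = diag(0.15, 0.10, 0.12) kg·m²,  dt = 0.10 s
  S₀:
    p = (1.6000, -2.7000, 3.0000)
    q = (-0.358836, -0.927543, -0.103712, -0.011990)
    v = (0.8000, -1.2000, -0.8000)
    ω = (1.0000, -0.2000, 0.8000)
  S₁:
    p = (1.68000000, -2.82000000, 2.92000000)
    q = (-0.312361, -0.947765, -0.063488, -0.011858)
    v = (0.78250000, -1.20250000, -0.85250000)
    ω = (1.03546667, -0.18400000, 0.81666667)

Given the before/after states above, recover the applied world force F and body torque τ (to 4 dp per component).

Δω = ω₁−ω₀ = (0.03546667, 0.01600000, 0.01666667)
I·α + gyro = (0.0500, 0.0400, 0.0300)
Δv = v₁−v₀ = (-0.01750000, -0.00250000, -0.05250000)
F = m·Δv/dt = (-0.7000, -0.1000, -2.1000)

F = (-0.7000, -0.1000, -2.1000)
τ = (0.0500, 0.0400, 0.0300)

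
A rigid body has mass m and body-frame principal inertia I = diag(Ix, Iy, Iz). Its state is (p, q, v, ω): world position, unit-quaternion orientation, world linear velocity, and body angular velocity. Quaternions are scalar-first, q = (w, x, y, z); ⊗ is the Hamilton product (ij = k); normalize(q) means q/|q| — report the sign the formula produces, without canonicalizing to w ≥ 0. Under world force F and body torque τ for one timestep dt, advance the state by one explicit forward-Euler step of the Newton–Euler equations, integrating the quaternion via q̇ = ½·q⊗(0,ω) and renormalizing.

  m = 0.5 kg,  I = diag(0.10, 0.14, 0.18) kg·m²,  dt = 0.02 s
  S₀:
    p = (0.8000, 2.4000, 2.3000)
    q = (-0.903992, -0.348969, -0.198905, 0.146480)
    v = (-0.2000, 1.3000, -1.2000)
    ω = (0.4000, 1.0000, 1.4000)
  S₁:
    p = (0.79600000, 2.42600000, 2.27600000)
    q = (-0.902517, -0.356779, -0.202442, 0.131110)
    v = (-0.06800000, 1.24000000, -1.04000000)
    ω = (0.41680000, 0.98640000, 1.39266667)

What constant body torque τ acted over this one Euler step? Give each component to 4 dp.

τ = (0.1400, -0.1400, -0.0500)

Δω = ω₁−ω₀ = (0.01680000, -0.01360000, -0.00733333)
applied torque τ = (0.1400, -0.1400, -0.0500)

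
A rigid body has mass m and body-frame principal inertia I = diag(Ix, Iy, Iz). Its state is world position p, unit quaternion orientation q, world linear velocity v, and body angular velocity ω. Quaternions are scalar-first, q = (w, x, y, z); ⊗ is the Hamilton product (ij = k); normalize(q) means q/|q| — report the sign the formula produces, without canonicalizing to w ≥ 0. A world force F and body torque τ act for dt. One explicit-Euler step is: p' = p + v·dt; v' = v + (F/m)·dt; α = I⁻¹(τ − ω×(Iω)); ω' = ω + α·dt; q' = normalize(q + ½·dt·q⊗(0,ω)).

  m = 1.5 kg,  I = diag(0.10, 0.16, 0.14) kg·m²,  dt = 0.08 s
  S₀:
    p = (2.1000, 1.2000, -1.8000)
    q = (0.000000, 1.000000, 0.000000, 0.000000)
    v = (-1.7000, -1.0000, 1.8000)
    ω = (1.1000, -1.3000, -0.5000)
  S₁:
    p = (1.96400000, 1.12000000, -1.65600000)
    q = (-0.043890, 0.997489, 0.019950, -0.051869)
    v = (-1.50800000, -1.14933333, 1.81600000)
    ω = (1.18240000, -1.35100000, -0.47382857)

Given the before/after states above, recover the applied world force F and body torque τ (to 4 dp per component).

Δω = ω₁−ω₀ = (0.08240000, -0.05100000, 0.02617143)
precession coupling = (-0.0130, 0.0220, -0.0858)
τ = I·(Δω/dt) + ω₀×(Iω₀) = (0.0900, -0.0800, -0.0400)
Δv = v₁−v₀ = (0.19200000, -0.14933333, 0.01600000)
m·(v₁−v₀)/dt = (3.6000, -2.8000, 0.3000)

F = (3.6000, -2.8000, 0.3000)
τ = (0.0900, -0.0800, -0.0400)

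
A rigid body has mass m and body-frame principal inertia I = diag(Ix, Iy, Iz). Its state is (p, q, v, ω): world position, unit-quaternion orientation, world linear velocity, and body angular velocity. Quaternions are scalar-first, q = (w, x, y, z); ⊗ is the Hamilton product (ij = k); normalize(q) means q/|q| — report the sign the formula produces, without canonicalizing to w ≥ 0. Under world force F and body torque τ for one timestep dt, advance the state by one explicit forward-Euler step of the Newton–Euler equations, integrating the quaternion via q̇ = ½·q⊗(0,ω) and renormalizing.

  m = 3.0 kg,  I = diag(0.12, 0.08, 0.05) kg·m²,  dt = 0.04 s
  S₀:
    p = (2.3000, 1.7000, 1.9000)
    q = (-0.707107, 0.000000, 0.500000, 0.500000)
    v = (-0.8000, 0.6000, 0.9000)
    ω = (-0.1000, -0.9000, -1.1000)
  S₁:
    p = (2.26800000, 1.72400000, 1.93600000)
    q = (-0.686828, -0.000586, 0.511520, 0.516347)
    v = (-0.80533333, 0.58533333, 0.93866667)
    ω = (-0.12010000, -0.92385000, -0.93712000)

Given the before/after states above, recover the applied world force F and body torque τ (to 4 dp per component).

v₁ − v₀ = (-0.00533333, -0.01466667, 0.03866667)
m·(v₁−v₀)/dt = (-0.4000, -1.1000, 2.9000)
Δω = ω₁−ω₀ = (-0.02010000, -0.02385000, 0.16288000)
I·α + gyro = (-0.0900, -0.0400, 0.2000)

F = (-0.4000, -1.1000, 2.9000)
τ = (-0.0900, -0.0400, 0.2000)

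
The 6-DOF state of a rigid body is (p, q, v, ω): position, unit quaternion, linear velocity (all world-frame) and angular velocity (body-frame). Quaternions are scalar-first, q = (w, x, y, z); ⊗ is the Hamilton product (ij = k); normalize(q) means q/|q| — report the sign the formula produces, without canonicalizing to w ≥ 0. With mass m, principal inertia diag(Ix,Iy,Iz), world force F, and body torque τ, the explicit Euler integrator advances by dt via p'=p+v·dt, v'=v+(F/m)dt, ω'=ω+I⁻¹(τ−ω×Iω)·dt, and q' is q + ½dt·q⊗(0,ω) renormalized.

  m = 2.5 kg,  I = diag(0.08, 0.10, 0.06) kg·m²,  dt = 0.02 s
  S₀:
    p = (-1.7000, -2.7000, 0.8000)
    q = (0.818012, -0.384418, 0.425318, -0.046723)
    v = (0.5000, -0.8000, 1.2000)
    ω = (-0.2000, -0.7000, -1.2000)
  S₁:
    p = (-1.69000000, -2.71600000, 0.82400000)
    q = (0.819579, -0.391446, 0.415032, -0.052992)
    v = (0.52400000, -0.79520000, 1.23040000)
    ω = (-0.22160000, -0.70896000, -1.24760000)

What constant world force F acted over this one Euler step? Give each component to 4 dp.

F = (3.0000, 0.6000, 3.8000)

velocity change Δv = (0.02400000, 0.00480000, 0.03040000)
applied force F = (3.0000, 0.6000, 3.8000)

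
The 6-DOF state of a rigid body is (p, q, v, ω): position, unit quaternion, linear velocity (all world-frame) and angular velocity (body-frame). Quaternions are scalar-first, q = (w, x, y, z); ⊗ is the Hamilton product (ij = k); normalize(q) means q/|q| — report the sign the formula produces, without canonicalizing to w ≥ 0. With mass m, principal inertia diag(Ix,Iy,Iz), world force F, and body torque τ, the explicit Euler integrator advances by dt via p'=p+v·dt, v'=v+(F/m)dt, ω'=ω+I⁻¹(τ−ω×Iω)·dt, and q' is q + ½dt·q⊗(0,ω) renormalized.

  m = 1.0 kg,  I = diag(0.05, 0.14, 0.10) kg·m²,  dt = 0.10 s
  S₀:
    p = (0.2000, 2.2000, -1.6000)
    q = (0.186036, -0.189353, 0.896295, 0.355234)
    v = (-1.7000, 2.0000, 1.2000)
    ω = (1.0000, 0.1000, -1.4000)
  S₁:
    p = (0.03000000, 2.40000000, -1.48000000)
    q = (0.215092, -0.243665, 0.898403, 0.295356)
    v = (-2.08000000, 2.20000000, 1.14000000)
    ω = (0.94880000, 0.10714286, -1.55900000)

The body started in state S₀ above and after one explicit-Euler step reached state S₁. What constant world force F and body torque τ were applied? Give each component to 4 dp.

F = (-3.8000, 2.0000, -0.6000)
τ = (-0.0200, 0.0800, -0.1500)

v₁ − v₀ = (-0.38000000, 0.20000000, -0.06000000)
applied force F = (-3.8000, 2.0000, -0.6000)
rate change Δω = (-0.05120000, 0.00714286, -0.15900000)
gyro term ω₀×Iω₀ = (0.0056, 0.0700, 0.0090)
I·α + gyro = (-0.0200, 0.0800, -0.1500)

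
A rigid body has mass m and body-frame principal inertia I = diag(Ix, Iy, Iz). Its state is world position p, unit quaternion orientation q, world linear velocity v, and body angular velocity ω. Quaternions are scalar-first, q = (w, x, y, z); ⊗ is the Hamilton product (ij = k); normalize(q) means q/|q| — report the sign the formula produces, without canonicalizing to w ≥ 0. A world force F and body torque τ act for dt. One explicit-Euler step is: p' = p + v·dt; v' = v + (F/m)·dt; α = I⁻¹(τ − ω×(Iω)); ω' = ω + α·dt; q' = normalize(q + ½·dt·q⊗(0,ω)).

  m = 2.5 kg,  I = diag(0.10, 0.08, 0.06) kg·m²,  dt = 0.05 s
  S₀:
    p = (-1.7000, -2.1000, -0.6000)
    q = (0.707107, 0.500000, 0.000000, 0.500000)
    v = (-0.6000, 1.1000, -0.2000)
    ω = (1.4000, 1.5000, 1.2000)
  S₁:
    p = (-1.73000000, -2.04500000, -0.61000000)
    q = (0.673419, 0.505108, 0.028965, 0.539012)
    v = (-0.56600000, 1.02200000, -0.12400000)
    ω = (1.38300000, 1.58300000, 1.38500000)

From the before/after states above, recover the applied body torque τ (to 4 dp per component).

τ = (-0.0700, 0.2000, 0.1800)

Δω = ω₁−ω₀ = (-0.01700000, 0.08300000, 0.18500000)
τ = I·(Δω/dt) + ω₀×(Iω₀) = (-0.0700, 0.2000, 0.1800)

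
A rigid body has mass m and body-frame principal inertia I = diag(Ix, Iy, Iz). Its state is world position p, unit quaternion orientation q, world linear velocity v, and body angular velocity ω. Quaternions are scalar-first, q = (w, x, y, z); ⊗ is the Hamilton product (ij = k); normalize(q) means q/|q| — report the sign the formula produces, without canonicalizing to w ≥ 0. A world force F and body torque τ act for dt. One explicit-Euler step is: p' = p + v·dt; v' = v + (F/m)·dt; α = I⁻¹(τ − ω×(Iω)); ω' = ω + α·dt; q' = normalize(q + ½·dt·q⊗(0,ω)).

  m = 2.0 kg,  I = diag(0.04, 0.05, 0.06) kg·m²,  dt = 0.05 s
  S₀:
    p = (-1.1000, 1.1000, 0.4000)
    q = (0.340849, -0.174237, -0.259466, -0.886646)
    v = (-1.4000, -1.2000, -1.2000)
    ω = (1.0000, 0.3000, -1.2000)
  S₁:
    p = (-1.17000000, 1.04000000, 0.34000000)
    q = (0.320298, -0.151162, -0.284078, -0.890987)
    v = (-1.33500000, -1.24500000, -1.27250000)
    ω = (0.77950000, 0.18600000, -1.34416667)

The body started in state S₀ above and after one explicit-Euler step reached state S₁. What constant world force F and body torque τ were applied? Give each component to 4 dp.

F = (2.6000, -1.8000, -2.9000)
τ = (-0.1800, -0.0900, -0.1700)

v₁ − v₀ = (0.06500000, -0.04500000, -0.07250000)
applied force F = (2.6000, -1.8000, -2.9000)
rate change Δω = (-0.22050000, -0.11400000, -0.14416667)
precession coupling = (-0.0036, 0.0240, 0.0030)
I·α + gyro = (-0.1800, -0.0900, -0.1700)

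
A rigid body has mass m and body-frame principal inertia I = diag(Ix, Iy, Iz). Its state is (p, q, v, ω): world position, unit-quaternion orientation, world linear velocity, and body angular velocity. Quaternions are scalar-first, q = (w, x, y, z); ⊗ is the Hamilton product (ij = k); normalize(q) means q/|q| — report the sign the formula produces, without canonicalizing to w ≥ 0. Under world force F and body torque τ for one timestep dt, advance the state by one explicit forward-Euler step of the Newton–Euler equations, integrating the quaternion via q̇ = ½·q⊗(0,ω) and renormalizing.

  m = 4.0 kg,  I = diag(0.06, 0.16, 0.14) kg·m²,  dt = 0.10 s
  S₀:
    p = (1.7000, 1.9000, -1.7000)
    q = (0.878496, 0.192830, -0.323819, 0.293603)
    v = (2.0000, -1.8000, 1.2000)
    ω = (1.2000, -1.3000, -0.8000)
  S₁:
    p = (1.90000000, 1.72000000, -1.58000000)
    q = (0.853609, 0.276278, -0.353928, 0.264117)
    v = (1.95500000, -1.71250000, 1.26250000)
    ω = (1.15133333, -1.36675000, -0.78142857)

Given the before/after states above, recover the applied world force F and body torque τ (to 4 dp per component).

Δv = v₁−v₀ = (-0.04500000, 0.08750000, 0.06250000)
m·(v₁−v₀)/dt = (-1.8000, 3.5000, 2.5000)
rate change Δω = (-0.04866667, -0.06675000, 0.01857143)
gyro term ω₀×Iω₀ = (-0.0208, 0.0768, -0.1560)
applied torque τ = (-0.0500, -0.0300, -0.1300)

F = (-1.8000, 3.5000, 2.5000)
τ = (-0.0500, -0.0300, -0.1300)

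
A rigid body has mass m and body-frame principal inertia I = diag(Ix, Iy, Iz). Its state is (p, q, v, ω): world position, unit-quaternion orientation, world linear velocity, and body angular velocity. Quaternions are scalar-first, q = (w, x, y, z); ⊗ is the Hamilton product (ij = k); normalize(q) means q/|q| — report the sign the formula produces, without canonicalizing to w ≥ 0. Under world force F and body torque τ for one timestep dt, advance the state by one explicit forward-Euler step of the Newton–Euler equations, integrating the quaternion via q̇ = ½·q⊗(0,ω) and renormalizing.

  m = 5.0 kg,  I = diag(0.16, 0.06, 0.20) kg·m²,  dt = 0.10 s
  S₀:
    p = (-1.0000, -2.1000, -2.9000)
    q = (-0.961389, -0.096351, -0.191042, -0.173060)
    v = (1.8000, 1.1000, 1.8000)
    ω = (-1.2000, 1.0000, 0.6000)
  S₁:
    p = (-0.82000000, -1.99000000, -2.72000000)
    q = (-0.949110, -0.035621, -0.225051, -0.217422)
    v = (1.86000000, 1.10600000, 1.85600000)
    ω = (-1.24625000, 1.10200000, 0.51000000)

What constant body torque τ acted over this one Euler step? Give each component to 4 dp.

Δω = ω₁−ω₀ = (-0.04625000, 0.10200000, -0.09000000)
precession coupling = (0.0840, 0.0288, 0.1200)
applied torque τ = (0.0100, 0.0900, -0.0600)

τ = (0.0100, 0.0900, -0.0600)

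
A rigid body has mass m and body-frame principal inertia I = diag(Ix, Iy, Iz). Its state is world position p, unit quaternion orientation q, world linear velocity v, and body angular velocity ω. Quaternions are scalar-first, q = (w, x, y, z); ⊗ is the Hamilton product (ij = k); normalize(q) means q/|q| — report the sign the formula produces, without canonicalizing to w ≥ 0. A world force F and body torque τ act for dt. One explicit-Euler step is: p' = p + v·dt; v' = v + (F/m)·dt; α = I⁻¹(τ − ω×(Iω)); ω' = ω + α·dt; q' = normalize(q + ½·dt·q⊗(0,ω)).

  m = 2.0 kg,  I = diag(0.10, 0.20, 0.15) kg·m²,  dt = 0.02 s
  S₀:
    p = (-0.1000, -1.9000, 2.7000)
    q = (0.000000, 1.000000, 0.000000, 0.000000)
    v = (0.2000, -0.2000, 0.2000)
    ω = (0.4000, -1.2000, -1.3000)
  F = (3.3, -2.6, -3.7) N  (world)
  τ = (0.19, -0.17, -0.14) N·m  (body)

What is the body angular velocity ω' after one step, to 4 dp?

ω' = (0.4536, -1.2196, -1.3123)

ω×(Iω) gyroscopic = (-0.0780, 0.0260, -0.0480)
α = I⁻¹(τ − ω×Iω) = (2.6800, -0.9800, -0.6133)
new body rate ω' = (0.4536, -1.2196, -1.3123)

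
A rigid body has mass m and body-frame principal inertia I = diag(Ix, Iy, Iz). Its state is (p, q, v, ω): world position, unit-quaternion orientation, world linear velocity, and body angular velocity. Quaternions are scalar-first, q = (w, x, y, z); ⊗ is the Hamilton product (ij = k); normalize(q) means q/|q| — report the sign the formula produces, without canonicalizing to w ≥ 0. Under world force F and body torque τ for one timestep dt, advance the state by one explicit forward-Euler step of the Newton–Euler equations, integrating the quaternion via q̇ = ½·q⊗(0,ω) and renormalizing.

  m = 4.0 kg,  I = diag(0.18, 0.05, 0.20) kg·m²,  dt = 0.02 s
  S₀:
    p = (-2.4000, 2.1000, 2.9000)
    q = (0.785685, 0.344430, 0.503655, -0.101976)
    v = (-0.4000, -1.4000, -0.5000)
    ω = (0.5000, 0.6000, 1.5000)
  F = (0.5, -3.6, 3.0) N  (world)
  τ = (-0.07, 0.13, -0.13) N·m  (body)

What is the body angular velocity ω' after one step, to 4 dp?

ω' = (0.4772, 0.6580, 1.4909)

α = I⁻¹(τ − ω×Iω) = (-1.1389, 2.9000, -0.4550)
ω + α·dt = (0.4772, 0.6580, 1.4909)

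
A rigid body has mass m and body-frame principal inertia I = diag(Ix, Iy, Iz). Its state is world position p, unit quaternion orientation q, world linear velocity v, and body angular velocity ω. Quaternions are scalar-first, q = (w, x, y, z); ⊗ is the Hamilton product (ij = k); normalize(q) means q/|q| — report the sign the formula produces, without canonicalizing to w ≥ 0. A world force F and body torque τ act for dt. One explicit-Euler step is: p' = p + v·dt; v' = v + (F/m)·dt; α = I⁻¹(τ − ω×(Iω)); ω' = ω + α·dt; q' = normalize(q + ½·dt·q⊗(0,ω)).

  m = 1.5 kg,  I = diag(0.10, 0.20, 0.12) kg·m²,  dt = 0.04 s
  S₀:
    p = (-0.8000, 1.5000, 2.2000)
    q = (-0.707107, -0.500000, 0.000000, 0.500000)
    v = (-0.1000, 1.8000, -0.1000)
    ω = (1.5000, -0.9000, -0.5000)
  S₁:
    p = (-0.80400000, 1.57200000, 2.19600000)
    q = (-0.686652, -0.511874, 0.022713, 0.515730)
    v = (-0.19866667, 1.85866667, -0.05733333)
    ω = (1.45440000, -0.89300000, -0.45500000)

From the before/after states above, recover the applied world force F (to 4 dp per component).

v₁ − v₀ = (-0.09866667, 0.05866667, 0.04266667)
F = m·Δv/dt = (-3.7000, 2.2000, 1.6000)

F = (-3.7000, 2.2000, 1.6000)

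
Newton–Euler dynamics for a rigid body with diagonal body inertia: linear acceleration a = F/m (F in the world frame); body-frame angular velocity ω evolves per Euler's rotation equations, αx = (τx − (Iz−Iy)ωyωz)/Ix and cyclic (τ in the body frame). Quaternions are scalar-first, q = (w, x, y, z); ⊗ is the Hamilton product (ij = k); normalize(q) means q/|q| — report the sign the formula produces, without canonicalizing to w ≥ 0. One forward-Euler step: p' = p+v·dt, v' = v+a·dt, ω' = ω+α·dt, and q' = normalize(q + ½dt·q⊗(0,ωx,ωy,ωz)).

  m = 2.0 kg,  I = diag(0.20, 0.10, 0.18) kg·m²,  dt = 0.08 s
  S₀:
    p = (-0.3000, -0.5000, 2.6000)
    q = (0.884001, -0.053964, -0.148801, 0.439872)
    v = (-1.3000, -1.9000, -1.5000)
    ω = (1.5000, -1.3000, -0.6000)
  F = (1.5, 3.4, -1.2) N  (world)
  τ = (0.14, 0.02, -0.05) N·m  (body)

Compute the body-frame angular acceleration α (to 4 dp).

ω×(Iω) gyroscopic = (0.0624, -0.0180, 0.1950)
α = I⁻¹(τ − ω×Iω) = (0.3880, 0.3800, -1.3611)

α = (0.3880, 0.3800, -1.3611)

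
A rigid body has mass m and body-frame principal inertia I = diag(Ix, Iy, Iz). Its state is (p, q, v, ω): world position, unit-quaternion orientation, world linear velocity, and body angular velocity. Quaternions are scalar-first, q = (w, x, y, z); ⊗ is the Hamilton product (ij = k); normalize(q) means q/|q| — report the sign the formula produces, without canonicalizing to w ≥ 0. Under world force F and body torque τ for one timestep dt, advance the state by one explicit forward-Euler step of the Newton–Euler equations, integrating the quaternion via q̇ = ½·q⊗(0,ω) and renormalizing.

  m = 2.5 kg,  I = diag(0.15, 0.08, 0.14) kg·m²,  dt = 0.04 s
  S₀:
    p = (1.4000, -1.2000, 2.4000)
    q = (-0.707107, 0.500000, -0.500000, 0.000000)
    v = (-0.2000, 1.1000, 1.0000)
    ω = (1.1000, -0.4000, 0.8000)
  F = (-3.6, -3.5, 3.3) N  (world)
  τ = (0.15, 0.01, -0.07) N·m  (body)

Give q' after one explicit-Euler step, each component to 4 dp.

q⊗(0,ω) = (-0.7500000, -1.1778177, -0.1171572, -0.2156856)
updated quaternion q' = (-0.7218, 0.4763, -0.5021, -0.0043)

q' = (-0.7218, 0.4763, -0.5021, -0.0043)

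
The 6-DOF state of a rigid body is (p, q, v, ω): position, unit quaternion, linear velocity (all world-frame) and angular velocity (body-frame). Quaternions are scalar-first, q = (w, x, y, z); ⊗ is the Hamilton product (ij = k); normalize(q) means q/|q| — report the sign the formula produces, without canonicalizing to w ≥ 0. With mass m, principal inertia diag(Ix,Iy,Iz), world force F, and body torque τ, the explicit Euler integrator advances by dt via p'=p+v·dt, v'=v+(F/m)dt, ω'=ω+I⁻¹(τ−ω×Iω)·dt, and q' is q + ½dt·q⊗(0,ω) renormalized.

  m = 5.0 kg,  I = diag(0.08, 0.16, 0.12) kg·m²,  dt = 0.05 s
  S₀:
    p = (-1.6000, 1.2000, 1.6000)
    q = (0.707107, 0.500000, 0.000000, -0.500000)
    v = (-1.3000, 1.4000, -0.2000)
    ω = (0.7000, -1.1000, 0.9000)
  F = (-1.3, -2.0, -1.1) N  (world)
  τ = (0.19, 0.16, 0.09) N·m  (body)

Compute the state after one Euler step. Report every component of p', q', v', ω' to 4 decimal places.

angular accel α = (1.8800, 1.1575, 1.2633)
ω + α·dt = (0.7940, -1.0421, 0.9632)
q⊗(0,ω) = (0.1000000, -0.0550251, -1.5778177, 0.0863963)
updated quaternion q' = (0.7091, 0.4982, -0.0394, -0.4974)
linear accel F/m = (-0.2600, -0.4000, -0.2200)
new position p' = (-1.6650, 1.2700, 1.5900)
new velocity v' = (-1.3130, 1.3800, -0.2110)

p' = (-1.6650, 1.2700, 1.5900)
q' = (0.7091, 0.4982, -0.0394, -0.4974)
v' = (-1.3130, 1.3800, -0.2110)
ω' = (0.7940, -1.0421, 0.9632)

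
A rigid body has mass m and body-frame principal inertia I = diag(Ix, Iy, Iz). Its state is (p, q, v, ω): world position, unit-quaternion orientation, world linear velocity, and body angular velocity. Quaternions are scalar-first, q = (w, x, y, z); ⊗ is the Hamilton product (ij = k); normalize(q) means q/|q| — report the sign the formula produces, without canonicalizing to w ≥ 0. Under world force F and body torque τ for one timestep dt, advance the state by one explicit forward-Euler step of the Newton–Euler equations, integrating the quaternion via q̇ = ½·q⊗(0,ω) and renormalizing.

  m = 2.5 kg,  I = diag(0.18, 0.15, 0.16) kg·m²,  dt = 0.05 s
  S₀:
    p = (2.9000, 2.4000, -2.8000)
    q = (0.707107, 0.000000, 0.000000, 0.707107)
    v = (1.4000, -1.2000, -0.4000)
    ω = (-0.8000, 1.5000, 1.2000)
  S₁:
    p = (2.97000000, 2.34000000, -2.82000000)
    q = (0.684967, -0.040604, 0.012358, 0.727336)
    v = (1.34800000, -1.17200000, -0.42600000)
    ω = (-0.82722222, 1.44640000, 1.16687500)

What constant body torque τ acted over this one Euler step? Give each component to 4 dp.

Δω = ω₁−ω₀ = (-0.02722222, -0.05360000, -0.03312500)
I·α + gyro = (-0.0800, -0.1800, -0.0700)

τ = (-0.0800, -0.1800, -0.0700)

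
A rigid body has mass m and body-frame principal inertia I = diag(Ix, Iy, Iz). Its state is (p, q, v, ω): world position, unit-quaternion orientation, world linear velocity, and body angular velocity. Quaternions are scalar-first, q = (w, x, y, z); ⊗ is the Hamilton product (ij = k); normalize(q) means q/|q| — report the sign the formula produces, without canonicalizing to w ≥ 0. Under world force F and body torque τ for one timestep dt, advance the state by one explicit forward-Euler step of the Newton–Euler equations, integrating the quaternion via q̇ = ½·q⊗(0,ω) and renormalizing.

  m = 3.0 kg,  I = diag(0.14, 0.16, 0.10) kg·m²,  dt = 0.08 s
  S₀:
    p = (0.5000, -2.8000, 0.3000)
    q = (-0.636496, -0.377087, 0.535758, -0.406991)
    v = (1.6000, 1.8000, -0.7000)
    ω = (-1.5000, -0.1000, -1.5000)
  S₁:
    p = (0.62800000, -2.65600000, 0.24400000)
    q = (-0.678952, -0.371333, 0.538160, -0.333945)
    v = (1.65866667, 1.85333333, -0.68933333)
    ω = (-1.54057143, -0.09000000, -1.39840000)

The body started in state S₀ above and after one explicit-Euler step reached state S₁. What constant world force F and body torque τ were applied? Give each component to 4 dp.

F = (2.2000, 2.0000, 0.4000)
τ = (-0.0800, 0.1100, 0.1300)

rate change Δω = (-0.04057143, 0.01000000, 0.10160000)
I·α + gyro = (-0.0800, 0.1100, 0.1300)
velocity change Δv = (0.05866667, 0.05333333, 0.01066667)
applied force F = (2.2000, 2.0000, 0.4000)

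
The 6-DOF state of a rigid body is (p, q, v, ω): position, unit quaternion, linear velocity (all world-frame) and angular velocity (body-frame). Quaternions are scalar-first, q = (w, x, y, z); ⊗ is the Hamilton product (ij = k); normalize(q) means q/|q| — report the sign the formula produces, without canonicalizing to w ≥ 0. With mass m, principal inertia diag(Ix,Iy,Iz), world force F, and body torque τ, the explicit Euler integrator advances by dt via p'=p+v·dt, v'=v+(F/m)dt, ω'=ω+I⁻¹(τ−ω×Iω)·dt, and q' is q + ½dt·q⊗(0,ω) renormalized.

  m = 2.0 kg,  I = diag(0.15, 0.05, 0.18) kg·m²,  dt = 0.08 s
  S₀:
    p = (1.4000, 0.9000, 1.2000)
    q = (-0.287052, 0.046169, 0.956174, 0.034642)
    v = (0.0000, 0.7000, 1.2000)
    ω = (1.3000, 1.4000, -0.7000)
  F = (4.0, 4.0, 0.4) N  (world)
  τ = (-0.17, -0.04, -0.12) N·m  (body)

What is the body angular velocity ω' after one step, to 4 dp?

ω' = (1.2773, 1.2923, -0.6724)

precession coupling ω×(Iω) = (-0.1274, 0.0273, -0.1820)
α = I⁻¹(τ − ω×Iω) = (-0.2840, -1.3460, 0.3444)
ω + α·dt = (1.2773, 1.2923, -0.6724)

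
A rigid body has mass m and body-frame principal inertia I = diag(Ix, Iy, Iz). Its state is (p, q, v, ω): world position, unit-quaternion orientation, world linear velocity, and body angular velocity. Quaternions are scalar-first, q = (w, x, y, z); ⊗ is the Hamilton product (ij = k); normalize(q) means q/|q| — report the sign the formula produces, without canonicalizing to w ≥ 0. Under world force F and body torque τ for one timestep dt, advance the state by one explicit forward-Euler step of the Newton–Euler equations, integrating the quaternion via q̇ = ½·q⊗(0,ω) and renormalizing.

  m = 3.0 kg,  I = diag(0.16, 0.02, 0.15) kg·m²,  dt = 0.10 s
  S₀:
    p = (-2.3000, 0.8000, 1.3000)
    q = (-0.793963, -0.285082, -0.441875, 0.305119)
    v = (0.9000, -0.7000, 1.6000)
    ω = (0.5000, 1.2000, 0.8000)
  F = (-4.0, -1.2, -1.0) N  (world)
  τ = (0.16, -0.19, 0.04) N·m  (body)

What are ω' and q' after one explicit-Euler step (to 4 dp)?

ω' = (0.5220, 0.2300, 0.8827)
q' = (-0.7703, -0.3399, -0.4691, 0.2665)

precession coupling ω×(Iω) = (0.1248, 0.0040, -0.0840)
α = I⁻¹(τ − ω×Iω) = (0.2200, -9.7000, 0.8267)
ω + α·dt = (0.5220, 0.2300, 0.8827)
q⊗(0,ω) = (0.4286958, -1.1166243, -0.5721305, -0.7563313)
updated quaternion q' = (-0.7703, -0.3399, -0.4691, 0.2665)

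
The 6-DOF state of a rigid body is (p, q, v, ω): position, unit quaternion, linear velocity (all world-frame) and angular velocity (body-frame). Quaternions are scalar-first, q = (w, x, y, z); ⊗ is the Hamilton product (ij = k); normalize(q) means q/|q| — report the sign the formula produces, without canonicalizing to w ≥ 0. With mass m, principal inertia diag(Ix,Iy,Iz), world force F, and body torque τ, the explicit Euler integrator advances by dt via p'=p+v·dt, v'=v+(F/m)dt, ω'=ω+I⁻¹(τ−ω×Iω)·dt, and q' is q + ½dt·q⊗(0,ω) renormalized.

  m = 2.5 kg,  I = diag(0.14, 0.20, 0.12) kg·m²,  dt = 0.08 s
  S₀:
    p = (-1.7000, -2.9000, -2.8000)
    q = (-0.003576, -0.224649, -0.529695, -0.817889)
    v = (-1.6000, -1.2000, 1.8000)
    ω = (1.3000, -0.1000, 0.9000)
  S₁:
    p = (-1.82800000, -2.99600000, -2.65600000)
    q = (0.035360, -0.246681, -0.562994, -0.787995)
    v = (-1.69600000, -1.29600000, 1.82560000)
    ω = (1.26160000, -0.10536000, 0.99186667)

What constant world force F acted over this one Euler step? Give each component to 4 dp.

Δv = v₁−v₀ = (-0.09600000, -0.09600000, 0.02560000)
F = m·Δv/dt = (-3.0000, -3.0000, 0.8000)

F = (-3.0000, -3.0000, 0.8000)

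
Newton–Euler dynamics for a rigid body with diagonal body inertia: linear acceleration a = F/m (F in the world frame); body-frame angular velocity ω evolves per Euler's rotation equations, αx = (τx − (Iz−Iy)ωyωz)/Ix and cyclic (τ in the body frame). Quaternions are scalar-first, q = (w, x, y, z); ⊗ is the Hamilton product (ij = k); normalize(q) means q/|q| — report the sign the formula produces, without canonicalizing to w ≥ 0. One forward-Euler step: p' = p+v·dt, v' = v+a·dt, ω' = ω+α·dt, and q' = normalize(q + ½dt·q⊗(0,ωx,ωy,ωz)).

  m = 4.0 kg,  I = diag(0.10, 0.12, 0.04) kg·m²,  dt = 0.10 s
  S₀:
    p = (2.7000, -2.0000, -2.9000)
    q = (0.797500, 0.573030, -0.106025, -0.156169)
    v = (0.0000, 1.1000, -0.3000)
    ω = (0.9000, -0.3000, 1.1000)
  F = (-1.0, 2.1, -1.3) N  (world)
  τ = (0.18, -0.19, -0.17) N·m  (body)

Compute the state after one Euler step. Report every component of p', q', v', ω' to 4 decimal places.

a = (-0.2500, 0.5250, -0.3250)
new position p' = (2.7000, -1.8900, -2.9300)
v + (F/m)dt = (-0.0250, 1.1525, -0.3325)
gyro term ω×Iω = (0.0264, 0.0594, -0.0054)
(τ − ω×Iω)/I = (1.5360, -2.0783, -4.1150)
ω' = ω + α·dt = (1.0536, -0.5078, 0.6885)
Hamilton product q⊗(0,ω) = (-0.3757486, 0.5542718, -1.0101351, 0.8007635)
updated quaternion q' = (0.7767, 0.5992, -0.1561, -0.1158)

p' = (2.7000, -1.8900, -2.9300)
q' = (0.7767, 0.5992, -0.1561, -0.1158)
v' = (-0.0250, 1.1525, -0.3325)
ω' = (1.0536, -0.5078, 0.6885)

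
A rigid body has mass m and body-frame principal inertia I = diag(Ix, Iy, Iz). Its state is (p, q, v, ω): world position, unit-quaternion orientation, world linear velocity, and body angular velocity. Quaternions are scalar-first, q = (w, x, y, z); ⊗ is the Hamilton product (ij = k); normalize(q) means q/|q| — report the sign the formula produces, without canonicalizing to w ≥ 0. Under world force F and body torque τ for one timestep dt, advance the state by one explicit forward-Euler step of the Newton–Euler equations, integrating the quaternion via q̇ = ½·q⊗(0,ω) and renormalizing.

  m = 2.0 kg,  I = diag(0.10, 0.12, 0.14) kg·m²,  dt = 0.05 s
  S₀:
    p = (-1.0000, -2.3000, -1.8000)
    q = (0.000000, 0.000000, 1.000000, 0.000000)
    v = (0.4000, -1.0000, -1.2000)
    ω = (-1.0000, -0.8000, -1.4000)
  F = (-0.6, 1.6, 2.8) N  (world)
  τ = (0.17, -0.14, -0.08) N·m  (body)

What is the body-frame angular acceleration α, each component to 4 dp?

ω×(Iω) gyroscopic = (0.0224, -0.0560, 0.0160)
angular accel α = (1.4760, -0.7000, -0.6857)

α = (1.4760, -0.7000, -0.6857)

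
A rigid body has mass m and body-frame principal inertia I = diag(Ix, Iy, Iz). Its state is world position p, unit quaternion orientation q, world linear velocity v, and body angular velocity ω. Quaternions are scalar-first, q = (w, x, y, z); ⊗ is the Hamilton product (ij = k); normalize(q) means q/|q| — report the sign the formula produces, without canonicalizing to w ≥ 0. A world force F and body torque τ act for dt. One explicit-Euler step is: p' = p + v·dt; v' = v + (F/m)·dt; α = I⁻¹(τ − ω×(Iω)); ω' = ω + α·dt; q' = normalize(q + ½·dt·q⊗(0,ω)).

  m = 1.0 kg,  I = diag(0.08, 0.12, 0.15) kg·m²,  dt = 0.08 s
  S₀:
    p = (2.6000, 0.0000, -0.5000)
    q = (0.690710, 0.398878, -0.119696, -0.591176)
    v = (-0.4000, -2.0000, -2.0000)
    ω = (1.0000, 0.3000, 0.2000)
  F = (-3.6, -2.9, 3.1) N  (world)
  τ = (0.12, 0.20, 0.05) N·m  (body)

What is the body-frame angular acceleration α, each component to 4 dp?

precession coupling ω×(Iω) = (0.0018, -0.0140, 0.0120)
α = I⁻¹(τ − ω×Iω) = (1.4775, 1.7833, 0.2533)

α = (1.4775, 1.7833, 0.2533)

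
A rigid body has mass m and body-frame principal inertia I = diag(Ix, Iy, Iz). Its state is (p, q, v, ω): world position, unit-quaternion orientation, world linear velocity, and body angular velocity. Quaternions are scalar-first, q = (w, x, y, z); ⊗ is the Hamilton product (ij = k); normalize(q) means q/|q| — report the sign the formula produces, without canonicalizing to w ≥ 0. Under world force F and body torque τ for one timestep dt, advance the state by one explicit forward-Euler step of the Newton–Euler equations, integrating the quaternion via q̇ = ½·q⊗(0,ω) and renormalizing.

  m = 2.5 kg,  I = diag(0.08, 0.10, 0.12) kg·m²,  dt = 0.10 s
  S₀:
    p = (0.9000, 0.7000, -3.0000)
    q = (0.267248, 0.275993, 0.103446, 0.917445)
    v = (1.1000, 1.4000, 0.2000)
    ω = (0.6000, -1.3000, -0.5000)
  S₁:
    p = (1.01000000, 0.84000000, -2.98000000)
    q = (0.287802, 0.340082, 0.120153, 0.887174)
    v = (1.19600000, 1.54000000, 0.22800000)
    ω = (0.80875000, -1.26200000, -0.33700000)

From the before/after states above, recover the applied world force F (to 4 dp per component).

F = (2.4000, 3.5000, 0.7000)

Δv = v₁−v₀ = (0.09600000, 0.14000000, 0.02800000)
m·(v₁−v₀)/dt = (2.4000, 3.5000, 0.7000)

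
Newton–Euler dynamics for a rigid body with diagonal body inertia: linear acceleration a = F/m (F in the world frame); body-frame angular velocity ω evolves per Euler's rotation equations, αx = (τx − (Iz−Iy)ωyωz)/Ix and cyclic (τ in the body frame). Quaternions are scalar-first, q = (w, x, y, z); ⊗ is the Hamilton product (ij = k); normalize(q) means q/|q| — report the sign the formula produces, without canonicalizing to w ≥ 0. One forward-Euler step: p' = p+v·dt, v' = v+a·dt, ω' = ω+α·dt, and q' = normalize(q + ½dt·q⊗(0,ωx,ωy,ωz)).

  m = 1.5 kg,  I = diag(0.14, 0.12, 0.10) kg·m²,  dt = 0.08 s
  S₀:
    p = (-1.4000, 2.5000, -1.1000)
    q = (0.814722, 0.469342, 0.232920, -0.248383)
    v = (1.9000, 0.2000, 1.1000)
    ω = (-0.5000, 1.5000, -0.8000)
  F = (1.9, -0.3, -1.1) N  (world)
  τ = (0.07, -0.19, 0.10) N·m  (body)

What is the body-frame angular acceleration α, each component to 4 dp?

precession coupling ω×(Iω) = (0.0240, 0.0160, 0.0150)
angular accel α = (0.3286, -1.7167, 0.8500)

α = (0.3286, -1.7167, 0.8500)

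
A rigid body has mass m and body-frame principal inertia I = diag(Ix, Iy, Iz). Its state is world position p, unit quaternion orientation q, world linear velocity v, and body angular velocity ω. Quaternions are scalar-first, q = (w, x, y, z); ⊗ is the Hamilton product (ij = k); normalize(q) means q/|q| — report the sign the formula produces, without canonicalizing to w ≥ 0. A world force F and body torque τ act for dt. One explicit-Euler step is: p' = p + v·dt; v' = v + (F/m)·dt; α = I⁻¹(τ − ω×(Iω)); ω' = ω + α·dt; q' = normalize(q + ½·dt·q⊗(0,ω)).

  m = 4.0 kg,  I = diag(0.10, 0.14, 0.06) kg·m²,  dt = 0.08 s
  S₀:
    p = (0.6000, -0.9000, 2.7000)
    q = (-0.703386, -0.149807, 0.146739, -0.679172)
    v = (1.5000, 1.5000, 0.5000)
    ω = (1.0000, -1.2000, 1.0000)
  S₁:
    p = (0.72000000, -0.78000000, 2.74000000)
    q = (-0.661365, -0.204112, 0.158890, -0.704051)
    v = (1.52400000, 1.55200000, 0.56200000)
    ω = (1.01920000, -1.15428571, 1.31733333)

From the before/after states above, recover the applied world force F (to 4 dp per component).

Δv = v₁−v₀ = (0.02400000, 0.05200000, 0.06200000)
applied force F = (1.2000, 2.6000, 3.1000)

F = (1.2000, 2.6000, 3.1000)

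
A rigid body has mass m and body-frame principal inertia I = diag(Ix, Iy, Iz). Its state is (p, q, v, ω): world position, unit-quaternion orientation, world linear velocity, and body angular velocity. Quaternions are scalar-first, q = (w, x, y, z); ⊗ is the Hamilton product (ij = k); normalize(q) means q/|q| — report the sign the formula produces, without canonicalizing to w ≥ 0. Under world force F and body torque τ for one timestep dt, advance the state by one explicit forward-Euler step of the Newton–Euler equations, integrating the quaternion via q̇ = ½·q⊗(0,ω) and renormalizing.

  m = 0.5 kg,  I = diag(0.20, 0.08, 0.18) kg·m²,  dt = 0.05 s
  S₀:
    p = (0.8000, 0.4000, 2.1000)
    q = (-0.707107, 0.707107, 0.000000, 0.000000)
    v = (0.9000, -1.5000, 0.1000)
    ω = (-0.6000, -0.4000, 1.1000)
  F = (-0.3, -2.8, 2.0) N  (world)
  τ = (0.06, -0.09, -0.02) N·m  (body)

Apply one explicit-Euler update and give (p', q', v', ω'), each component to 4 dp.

a = F/m = (-0.6000, -5.6000, 4.0000)
new position p' = (0.8450, 0.3250, 2.1050)
new velocity v' = (0.8700, -1.7800, 0.3000)
α = I⁻¹(τ − ω×Iω) = (0.5200, -0.9600, 0.0489)
ω' = ω + α·dt = (-0.5740, -0.4480, 1.1024)
q⊗(0,ω) = (0.4242642, 0.4242642, -0.4949749, -1.0606605)
updated quaternion q' = (-0.6961, 0.7173, -0.0124, -0.0265)

p' = (0.8450, 0.3250, 2.1050)
q' = (-0.6961, 0.7173, -0.0124, -0.0265)
v' = (0.8700, -1.7800, 0.3000)
ω' = (-0.5740, -0.4480, 1.1024)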